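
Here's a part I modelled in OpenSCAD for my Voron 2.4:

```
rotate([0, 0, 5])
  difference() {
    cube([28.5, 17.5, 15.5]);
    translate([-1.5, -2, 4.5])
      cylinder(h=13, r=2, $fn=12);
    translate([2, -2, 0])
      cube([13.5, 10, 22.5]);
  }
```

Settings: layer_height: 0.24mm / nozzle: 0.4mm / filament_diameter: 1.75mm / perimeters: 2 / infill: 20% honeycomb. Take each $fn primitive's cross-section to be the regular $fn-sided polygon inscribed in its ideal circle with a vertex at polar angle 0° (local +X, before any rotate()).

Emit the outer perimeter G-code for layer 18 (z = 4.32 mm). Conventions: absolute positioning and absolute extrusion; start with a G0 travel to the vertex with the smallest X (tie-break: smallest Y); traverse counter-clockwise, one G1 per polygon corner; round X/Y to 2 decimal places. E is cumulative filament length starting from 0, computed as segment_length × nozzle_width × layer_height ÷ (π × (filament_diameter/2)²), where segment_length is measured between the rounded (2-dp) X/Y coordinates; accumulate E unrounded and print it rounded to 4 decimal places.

At z = 4.32 mm: the cube is present — its section is the full 28.5×17.5 rectangle; the cylinder at (-1.5, -2) is absent (z outside [4.5, 17.5]); the cube at (2, -2) (footprint 13.5×10) is included at this height; Subtracting the remaining from the first: starting from the 28.5×17.5 cube, the 13.5×10 cube at (2, -2) partially overlaps it — only the 108.00 mm² overlap (of its 135.00 mm²) is removed, clipping the outline — 1 connected region; (rotated 5° about Z; rotation is an isometry so areas/perimeters/island counts are preserved). The outline is a single polygon with 8 vertices. Extrusion per mm of travel: 0.4 × 0.24 / (π × 0.875²) = 0.039912. Accumulating E over each segment gives final E = 4.3105.

G0 X-1.53 Y17.43 Z4.32
G1 X0.00 Y0.00 E0.6983
G1 X1.99 Y0.17 E0.7781
G1 X1.30 Y8.14 E1.0973
G1 X14.74 Y9.32 E1.6358
G1 X15.44 Y1.35 E1.9552
G1 X28.39 Y2.48 E2.4740
G1 X26.87 Y19.92 E3.1727
G1 X-1.53 Y17.43 E4.3105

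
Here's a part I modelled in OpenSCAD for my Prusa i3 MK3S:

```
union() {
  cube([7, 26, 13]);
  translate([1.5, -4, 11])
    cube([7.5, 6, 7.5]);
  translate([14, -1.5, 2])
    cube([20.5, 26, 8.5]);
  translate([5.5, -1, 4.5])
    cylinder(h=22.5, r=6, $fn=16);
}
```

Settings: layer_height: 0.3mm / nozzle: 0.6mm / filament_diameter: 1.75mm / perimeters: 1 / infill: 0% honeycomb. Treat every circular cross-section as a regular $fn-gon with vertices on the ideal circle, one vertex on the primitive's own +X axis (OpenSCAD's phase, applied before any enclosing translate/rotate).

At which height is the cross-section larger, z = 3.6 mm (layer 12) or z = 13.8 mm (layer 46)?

Layer 12 (z = 3.6): the 7×26 cube contributes its full rectangle (area 182.00 mm²); the cube at (1.5, -4) is not intersected at this z (z outside [11, 18.5]); the cube at (14, -1.5) is present — its section is the full 20.5×26 rectangle (area 533.00 mm²); the cylinder at (5.5, -1) is not intersected at this z (z outside [4.5, 27]); Combining (union): the 2 present regions are separate (no shared area or edge), so areas and boundary lengths simply add and each stays a separate island — area = 715.00 mm². So its area = 715.00 mm². Layer 46 (z = 13.8): the cube does not reach this height (z outside [0, 13]); the 7.5×6 cube at (1.5, -4) contributes its full rectangle (area 45.00 mm²); the cube at (14, -1.5) is not intersected at this z (z outside [2, 10.5]); the r=6 cylinder at (5.5, -1) gives a regular 16-gon of circumradius 6 (constant along its height) (area = (16/2)·6.000²·sin(360°/16) = 110.21 mm²); Merging all regions: the 7.5×6 cube at (1.5, -4) lies entirely inside the r=6 cylinder at (5.5, -1), so the union is just the r=6 cylinder at (5.5, -1) — area = 110.21 mm². So its area = 110.21 mm². Layer 12 is larger (715.00 vs 110.21 mm²).

layer 12 (z = 3.6 mm)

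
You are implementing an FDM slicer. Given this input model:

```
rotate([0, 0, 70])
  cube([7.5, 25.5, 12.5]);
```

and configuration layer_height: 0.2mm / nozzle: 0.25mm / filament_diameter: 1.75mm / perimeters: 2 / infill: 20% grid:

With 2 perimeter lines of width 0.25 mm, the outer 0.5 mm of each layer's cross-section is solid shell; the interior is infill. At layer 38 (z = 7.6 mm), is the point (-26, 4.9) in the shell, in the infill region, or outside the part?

At z = 7.6 mm: the 7.5×25.5 cube contributes its full rectangle; (whole slice rotated 70° about Z — lengths, areas and connectivity unchanged). Overall, the cross-section is a single solid region. Undo the 70° rotation: the query point maps to (-4.288, 26.108) in the un-rotated model frame. The nearest boundary edge runs (7.50, 25.50)→(0.00, 25.50); distance from the point to it = 4.33 mm. The point is not inside any of the regions above, so it lies outside the cross-section (4.33 mm from the nearest boundary).

outside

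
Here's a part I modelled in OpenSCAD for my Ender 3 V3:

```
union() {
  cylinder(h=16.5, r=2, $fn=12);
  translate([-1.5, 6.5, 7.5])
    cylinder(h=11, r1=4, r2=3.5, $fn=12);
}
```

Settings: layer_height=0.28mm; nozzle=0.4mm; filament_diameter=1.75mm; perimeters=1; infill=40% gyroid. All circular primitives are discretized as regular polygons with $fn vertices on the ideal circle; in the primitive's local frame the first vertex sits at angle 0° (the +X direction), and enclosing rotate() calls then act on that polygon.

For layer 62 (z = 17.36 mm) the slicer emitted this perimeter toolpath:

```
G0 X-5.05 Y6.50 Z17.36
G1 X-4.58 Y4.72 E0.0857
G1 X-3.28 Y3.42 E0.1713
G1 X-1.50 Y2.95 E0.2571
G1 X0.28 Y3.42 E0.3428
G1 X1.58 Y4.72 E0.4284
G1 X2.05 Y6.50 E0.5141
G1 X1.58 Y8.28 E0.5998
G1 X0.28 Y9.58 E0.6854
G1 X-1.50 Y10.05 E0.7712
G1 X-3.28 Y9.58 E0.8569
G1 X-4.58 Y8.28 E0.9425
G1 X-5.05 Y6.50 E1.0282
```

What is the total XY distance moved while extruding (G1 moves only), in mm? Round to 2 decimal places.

Sum the Euclidean lengths of each G1 segment: total = 22.08 mm.

22.08 mm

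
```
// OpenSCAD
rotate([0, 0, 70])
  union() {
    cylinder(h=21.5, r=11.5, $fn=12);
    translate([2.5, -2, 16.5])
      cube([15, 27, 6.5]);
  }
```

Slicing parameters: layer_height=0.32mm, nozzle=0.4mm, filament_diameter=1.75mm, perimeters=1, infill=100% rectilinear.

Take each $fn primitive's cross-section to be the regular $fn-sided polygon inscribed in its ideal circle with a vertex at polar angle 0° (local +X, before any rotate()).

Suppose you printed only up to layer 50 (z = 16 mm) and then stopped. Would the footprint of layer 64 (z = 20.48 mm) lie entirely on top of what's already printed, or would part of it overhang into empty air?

Compare the two slices. At z = 16: the r=11.5 cylinder contributes a regular 12-gon of circumradius 11.5 (area = (12/2)·11.500²·sin(360°/12) = 396.75 mm²); the cube at (2.5, -2) is not intersected at this z (z outside [16.5, 23]); Merging all regions: only the r=11.5 cylinder is present, so the union is just that shape — area = 396.75 mm²; (rotated 70° about Z; rotation is an isometry so areas/perimeters/island counts are preserved). At z = 20.48: the cylinder: section is a regular 12-gon, circumradius r=11.5 (area = (12/2)·11.500²·sin(360°/12) = 396.75 mm²); the cube at (2.5, -2) is present — its section is the full 15×27 rectangle (area 405.00 mm²); Combining (union): the regions partially overlap — summed areas 801.75 mm² minus the doubly-counted overlap 88.74 mm² gives 713.01 mm² — area = 713.01 mm²; (whole slice rotated 70° about Z — lengths, areas and connectivity unchanged). Checking containment: at z = 20.48 the cross-section extends beyond the z = 16 cross-section by about 316.26 mm².

part overhangs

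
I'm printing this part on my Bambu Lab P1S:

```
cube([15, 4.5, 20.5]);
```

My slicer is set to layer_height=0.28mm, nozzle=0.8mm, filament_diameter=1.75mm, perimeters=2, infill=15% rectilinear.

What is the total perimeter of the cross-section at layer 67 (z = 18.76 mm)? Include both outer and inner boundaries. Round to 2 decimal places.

39.00 mm

At z = 18.76 mm: the 15×4.5 cube contributes its full rectangle (perimeter 39.00 mm). Overall, the cross-section is a single solid region. Total boundary length (outer) = 39.00 mm.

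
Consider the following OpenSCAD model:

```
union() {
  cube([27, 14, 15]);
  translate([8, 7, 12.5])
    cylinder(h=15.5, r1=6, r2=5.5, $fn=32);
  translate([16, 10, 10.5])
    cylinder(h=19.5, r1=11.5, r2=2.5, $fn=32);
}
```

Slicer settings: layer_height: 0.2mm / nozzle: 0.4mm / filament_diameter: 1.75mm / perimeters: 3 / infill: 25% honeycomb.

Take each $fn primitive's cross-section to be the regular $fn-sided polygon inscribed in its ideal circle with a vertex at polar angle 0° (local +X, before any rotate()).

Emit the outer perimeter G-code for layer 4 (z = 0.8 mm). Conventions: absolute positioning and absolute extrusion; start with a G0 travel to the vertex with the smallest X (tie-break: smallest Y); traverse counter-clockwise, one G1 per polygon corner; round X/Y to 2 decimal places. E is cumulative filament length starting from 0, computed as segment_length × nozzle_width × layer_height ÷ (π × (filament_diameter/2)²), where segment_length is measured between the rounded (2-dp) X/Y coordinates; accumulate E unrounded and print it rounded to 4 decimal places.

At z = 0.8 mm: the cube (footprint 27×14) is included at this height; the cone at (8, 7) does not reach this height (z outside [12.5, 28]); the cone at (16, 10) is not intersected at this z (z outside [10.5, 30]); Merging all regions: only the 27×14 cube is present, so the union is just that shape — 1 connected region. The outline is a single polygon with 4 vertices. Extrusion per mm of travel: 0.4 × 0.2 / (π × 0.875²) = 0.033260. Accumulating E over each segment gives final E = 2.7273.

G0 X0.00 Y0.00 Z0.80
G1 X27.00 Y0.00 E0.8980
G1 X27.00 Y14.00 E1.3637
G1 X0.00 Y14.00 E2.2617
G1 X0.00 Y0.00 E2.7273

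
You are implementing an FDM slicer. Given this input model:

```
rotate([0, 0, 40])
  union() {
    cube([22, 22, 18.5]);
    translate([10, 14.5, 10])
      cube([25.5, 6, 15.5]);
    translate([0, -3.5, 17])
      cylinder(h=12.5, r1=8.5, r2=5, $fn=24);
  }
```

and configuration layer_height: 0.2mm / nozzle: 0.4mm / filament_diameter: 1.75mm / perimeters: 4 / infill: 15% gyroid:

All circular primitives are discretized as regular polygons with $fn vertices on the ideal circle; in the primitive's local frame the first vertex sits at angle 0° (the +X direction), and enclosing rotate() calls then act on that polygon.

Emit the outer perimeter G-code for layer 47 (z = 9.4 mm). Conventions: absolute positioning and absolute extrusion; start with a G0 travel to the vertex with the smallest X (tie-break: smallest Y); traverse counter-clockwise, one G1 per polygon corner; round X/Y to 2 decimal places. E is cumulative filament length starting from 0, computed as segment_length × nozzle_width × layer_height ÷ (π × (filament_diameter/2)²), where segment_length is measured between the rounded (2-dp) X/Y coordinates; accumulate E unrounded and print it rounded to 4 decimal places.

At z = 9.4 mm: the cube is present — its section is the full 22×22 rectangle; the cube at (10, 14.5) is not intersected at this z (z outside [10, 25.5]); the cone at (0, -3.5) does not reach this height (z outside [17, 29.5]); Taking the union: only the 22×22 cube is present, so the union is just that shape — 1 connected region; (rotated 40° about Z; rotation is an isometry so areas/perimeters/island counts are preserved). The outline is a single polygon with 4 vertices. Extrusion per mm of travel: 0.4 × 0.2 / (π × 0.875²) = 0.033260. Accumulating E over each segment gives final E = 2.9265.

G0 X-14.14 Y16.85 Z9.40
G1 X0.00 Y0.00 E0.7316
G1 X16.85 Y14.14 E1.4632
G1 X2.71 Y30.99 E2.1949
G1 X-14.14 Y16.85 E2.9265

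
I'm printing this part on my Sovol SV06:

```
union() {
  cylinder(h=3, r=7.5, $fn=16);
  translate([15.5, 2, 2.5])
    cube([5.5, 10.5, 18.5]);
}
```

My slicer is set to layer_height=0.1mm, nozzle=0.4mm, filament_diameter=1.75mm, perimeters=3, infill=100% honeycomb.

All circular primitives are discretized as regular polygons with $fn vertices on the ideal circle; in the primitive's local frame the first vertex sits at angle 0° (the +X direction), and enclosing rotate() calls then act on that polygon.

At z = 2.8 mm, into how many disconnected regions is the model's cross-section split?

At z = 2.8 mm: the cylinder: section is a regular 16-gon, circumradius r=7.5; the 5.5×10.5 cube at (15.5, 2) contributes its full rectangle; Combining (union): the 2 present regions are separate (no shared area or edge), so areas and boundary lengths simply add and each stays a separate island — 2 connected regions. The result has 2 disconnected regions.

2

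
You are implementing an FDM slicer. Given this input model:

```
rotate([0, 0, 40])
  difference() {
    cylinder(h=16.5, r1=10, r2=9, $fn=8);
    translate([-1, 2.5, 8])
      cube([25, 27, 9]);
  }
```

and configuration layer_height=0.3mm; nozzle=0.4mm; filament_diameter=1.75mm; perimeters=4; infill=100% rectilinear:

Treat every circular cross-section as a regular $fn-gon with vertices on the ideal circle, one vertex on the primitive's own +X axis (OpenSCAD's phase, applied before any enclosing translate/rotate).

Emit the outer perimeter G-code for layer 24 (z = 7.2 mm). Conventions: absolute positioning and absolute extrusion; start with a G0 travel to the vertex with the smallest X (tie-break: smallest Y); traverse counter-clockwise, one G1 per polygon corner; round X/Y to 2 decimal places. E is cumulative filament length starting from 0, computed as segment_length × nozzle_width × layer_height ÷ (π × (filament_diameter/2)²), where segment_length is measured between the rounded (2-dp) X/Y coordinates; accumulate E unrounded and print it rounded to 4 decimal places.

At z = 7.2 mm: the cone (r1=10→r2=9) has section circumradius 9.564 here — a regular 8-gon; the cube at (-1, 2.5) is absent (z outside [8, 17]); Subtracting the remaining from the first: none of the subtracted shapes is present at this height, so the cone is unchanged — 1 connected region; (whole slice rotated 40° about Z — lengths, areas and connectivity unchanged). The outline is a single polygon with 8 vertices. Extrusion per mm of travel: 0.4 × 0.3 / (π × 0.875²) = 0.049890. Accumulating E over each segment gives final E = 2.9225.

G0 X-9.53 Y0.83 Z7.20
G1 X-7.33 Y-6.15 E0.3651
G1 X-0.83 Y-9.53 E0.7306
G1 X6.15 Y-7.33 E1.0958
G1 X9.53 Y-0.83 E1.4613
G1 X7.33 Y6.15 E1.8264
G1 X0.83 Y9.53 E2.1919
G1 X-6.15 Y7.33 E2.5570
G1 X-9.53 Y0.83 E2.9225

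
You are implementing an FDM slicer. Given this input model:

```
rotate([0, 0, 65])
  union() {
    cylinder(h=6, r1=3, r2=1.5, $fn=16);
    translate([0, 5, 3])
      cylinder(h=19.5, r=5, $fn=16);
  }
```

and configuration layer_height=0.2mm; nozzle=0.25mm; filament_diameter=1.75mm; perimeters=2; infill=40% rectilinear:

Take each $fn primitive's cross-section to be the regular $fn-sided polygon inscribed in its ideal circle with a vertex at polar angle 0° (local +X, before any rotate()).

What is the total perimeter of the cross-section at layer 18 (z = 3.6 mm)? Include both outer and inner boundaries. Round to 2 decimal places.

At z = 3.6 mm: the cone (r1=3→r2=1.5) has section circumradius 2.100 here — a regular 16-gon (perimeter = 2·16·2.100·sin(180°/16) = 13.11 mm); the r=5 cylinder at (0, 5) contributes a regular 16-gon of circumradius 5 (perimeter = 2·16·5.000·sin(180°/16) = 31.21 mm); Combining (union): the regions partially overlap (shared area 5.90 mm²), so the edge portions inside another operand are dropped and the merged outline is re-measured after clipping — boundary = 34.54 mm; (rotated 65° about Z; rotation is an isometry so areas/perimeters/island counts are preserved). Overall, the cross-section is a single solid region. Total boundary length (outer) = 34.54 mm.

34.54 mm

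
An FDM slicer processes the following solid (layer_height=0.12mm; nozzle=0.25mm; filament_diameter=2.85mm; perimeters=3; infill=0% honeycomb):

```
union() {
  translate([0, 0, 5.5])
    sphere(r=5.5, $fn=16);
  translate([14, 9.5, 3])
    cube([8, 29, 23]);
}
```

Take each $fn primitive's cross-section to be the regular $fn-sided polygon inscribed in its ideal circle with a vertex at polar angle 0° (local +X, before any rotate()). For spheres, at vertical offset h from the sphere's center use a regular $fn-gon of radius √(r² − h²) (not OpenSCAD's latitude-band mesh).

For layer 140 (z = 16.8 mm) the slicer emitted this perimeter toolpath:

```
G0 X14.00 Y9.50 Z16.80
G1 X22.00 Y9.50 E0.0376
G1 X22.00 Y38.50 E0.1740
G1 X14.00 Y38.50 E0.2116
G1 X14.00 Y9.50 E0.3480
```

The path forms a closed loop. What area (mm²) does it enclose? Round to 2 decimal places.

Apply the shoelace formula to the sequence of (X, Y) vertices; enclosed area = 232.00 mm².

232.00 mm²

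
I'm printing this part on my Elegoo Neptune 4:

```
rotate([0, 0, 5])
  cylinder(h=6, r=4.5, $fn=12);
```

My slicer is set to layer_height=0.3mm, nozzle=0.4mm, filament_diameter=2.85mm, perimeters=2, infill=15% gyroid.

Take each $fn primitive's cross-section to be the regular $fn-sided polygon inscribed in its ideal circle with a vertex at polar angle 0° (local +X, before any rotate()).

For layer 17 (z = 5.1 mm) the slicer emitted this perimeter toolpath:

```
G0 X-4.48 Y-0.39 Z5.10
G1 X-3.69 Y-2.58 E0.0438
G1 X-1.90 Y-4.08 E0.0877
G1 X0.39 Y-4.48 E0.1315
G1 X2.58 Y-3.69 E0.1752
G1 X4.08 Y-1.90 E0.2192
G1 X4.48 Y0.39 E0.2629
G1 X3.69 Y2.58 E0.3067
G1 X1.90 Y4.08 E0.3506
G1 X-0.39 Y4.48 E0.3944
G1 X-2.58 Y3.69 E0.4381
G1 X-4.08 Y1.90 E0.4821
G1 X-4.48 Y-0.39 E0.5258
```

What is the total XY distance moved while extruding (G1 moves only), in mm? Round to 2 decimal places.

Sum the Euclidean lengths of each G1 segment: total = 27.95 mm.

27.95 mm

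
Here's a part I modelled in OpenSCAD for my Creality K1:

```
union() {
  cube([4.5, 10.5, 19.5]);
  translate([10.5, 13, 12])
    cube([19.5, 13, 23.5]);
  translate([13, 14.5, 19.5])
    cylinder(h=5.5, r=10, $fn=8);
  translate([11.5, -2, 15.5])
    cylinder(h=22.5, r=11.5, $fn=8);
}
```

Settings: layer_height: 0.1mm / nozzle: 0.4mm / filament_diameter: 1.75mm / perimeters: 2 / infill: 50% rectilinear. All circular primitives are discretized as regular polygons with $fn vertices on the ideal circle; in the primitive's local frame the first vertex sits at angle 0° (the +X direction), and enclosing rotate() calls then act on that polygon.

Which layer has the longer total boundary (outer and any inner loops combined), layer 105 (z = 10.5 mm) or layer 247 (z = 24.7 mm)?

Layer 105 (z = 10.5): the 4.5×10.5 cube contributes its full rectangle (perimeter 30.00 mm); the cube at (10.5, 13) does not reach this height (z outside [12, 35.5]); the cylinder at (13, 14.5) is not intersected at this z (z outside [19.5, 25]); the cylinder at (11.5, -2) does not reach this height (z outside [15.5, 38]); Combining (union): only the 4.5×10.5 cube is present, so the union is just that shape — boundary = 30.00 mm. So its perimeter = 30.00 mm. Layer 247 (z = 24.7): the cube is absent (z outside [0, 19.5]); the cube at (10.5, 13) (footprint 19.5×13) is included at this height (perimeter 65.00 mm); the r=10 cylinder at (13, 14.5) gives a regular 8-gon of circumradius 10 (constant along its height) (perimeter = 2·8·10.000·sin(180°/8) = 61.23 mm); the r=11.5 cylinder at (11.5, -2) gives a regular 8-gon of circumradius 11.5 (constant along its height) (perimeter = 2·8·11.500·sin(180°/8) = 70.41 mm); Taking the union: the regions partially overlap (shared area 142.41 mm²), so the edge portions inside another operand are dropped and the merged outline is re-measured after clipping — boundary = 128.53 mm. So its perimeter = 128.53 mm. Layer 247 is larger (128.53 vs 30.00 mm).

layer 247 (z = 24.7 mm)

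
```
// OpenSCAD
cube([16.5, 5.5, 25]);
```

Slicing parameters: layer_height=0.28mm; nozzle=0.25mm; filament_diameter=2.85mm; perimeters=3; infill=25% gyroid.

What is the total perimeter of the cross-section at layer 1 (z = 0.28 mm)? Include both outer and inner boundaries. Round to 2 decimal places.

At z = 0.28 mm: the 16.5×5.5 cube contributes its full rectangle (perimeter 44.00 mm). Overall, the cross-section is a single solid region. Total boundary length (outer) = 44.00 mm.

44.00 mm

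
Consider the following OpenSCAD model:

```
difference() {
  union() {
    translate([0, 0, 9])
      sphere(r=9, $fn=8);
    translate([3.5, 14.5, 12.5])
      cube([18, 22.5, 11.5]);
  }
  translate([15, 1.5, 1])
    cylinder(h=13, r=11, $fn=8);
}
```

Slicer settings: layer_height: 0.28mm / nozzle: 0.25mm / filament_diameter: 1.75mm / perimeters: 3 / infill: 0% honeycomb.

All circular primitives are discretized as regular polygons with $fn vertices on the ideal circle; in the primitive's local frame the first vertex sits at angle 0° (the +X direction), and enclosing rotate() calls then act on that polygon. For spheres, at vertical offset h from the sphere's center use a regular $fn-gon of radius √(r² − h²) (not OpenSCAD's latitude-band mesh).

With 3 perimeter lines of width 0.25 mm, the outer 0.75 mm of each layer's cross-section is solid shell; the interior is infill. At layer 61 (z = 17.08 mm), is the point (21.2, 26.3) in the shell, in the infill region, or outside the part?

shell

At z = 17.08 mm: the r=9 sphere slices to a regular 8-gon of circumradius 3.964 (√(r²−h²) with h=8.08 from center); the 18×22.5 cube at (3.5, 14.5) contributes its full rectangle; Taking the union: the 2 present regions are separate (no shared area or edge), so areas and boundary lengths simply add and each stays a separate island — 2 connected regions; the cylinder at (15, 1.5) is absent (z outside [1, 14]); Taking the first minus the rest: none of the subtracted shapes is present at this height, so that combined region is unchanged — 2 connected regions. Overall, the cross-section has 2 separate islands. The nearest boundary edge runs (21.50, 37.00)→(21.50, 14.50); distance from the point to it = 0.30 mm. (Shell/infill is judged within the island containing the point — the largest one.) The point is inside the cross-section, 0.30 mm from the nearest boundary — within the 0.75 mm shell band (3 × 0.25).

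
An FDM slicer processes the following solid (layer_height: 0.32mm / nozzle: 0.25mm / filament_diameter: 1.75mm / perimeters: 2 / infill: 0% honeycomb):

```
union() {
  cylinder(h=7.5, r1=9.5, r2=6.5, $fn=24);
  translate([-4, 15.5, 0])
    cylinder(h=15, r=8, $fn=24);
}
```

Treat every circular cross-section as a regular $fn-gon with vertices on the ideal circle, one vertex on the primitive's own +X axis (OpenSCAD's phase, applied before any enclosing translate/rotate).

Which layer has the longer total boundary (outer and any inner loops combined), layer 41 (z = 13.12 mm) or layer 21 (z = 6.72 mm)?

Layer 41 (z = 13.12): the cone is absent (z outside [0, 7.5]); the r=8 cylinder at (-4, 15.5) gives a regular 24-gon of circumradius 8 (constant along its height) (perimeter = 2·24·8.000·sin(180°/24) = 50.12 mm); Taking the union: only the r=8 cylinder at (-4, 15.5) is present, so the union is just that shape — boundary = 50.12 mm. So its perimeter = 50.12 mm. Layer 21 (z = 6.72): the cone (r1=9.5→r2=6.5) has section circumradius 6.812 here — a regular 24-gon (perimeter = 2·24·6.812·sin(180°/24) = 42.68 mm); the cylinder at (-4, 15.5): section is a regular 24-gon, circumradius r=8 (perimeter = 2·24·8.000·sin(180°/24) = 50.12 mm); Merging all regions: the 2 present regions are separate (no shared area or edge), so areas and boundary lengths simply add and each stays a separate island — boundary = 92.80 mm. So its perimeter = 92.80 mm. Layer 21 is larger (92.80 vs 50.12 mm).

layer 21 (z = 6.72 mm)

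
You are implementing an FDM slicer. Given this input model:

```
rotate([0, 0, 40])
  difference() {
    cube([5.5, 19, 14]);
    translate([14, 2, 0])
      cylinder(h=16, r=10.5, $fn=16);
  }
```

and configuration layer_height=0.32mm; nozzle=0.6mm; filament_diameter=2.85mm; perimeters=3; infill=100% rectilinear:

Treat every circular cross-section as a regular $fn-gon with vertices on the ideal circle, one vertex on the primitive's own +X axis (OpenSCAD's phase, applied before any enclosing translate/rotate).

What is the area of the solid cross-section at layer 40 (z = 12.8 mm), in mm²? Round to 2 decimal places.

93.39 mm²

At z = 12.8 mm: the cube (footprint 5.5×19) is included at this height (area 104.50 mm²); the cylinder at (14, 2): section is a regular 16-gon, circumradius r=10.5 (area = (16/2)·10.500²·sin(360°/16) = 337.53 mm²); Subtracting the remaining from the first: starting from the 5.5×19 cube (104.50 mm²), the r=10.5 cylinder at (14, 2) partially overlaps it — only the 11.11 mm² overlap (of its 337.53 mm²) is removed, clipping the outline — area = 93.39 mm²; (whole slice rotated 40° about Z — lengths, areas and connectivity unchanged). Overall, the cross-section is a single solid region. Net area = 93.39 mm².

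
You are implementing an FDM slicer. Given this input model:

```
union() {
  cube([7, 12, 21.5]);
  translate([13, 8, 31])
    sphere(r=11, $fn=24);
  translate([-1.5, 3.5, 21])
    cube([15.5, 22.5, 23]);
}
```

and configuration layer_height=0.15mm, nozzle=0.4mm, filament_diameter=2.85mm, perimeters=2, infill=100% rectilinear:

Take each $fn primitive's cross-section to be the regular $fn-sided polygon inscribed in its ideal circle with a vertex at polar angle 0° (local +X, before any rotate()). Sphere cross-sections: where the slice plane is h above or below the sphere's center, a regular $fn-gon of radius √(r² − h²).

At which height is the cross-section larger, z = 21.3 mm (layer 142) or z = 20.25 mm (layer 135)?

Layer 142 (z = 21.3): the 7×12 cube contributes its full rectangle (area 84.00 mm²); the r=11 sphere at (13, 8) contributes a regular 24-gon of circumradius √(11²−9.7²) = 5.187 (area = (24/2)·5.187²·sin(360°/24) = 83.58 mm²); the 15.5×22.5 cube at (-1.5, 3.5) contributes its full rectangle (area 348.75 mm²); Combining (union): the regions partially overlap — summed areas 516.33 mm² minus the doubly-counted overlap 109.79 mm² gives 406.54 mm² — area = 406.54 mm². So its area = 406.54 mm². Layer 135 (z = 20.25): the cube is present — its section is the full 7×12 rectangle (area 84.00 mm²); the r=11 sphere at (13, 8) slices to a regular 24-gon of circumradius 2.332 (√(r²−h²) with h=10.75 from center) (area = (24/2)·2.332²·sin(360°/24) = 16.89 mm²); the cube at (-1.5, 3.5) does not reach this height (z outside [21, 44]); Taking the union: the 2 present regions are separate (no shared area or edge), so areas and boundary lengths simply add and each stays a separate island — area = 100.89 mm². So its area = 100.89 mm². Layer 142 is larger (406.54 vs 100.89 mm²).

layer 142 (z = 21.3 mm)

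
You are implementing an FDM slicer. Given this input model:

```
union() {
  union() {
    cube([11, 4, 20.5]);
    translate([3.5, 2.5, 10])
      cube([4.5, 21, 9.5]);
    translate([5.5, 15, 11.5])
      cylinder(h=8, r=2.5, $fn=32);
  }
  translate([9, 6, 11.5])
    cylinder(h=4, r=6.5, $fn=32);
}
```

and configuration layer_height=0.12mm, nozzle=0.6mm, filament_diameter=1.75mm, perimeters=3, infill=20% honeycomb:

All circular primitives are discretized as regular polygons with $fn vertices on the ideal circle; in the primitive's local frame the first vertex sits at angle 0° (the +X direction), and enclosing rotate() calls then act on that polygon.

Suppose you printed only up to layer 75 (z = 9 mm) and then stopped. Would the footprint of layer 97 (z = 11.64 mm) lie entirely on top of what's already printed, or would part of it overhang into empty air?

Compare the two slices. At z = 9: the 11×4 cube contributes its full rectangle (area 44.00 mm²); the cube at (3.5, 2.5) is absent (z outside [10, 19.5]); the cylinder at (5.5, 15) is not intersected at this z (z outside [11.5, 19.5]); Merging all regions: only the 11×4 cube is present, so the union is just that shape — area = 44.00 mm²; the cylinder at (9, 6) does not reach this height (z outside [11.5, 15.5]); Taking the union: only the result so far is present, so the union is just that shape — area = 44.00 mm². At z = 11.64: the cube (footprint 11×4) is included at this height (area 44.00 mm²); the 4.5×21 cube at (3.5, 2.5) contributes its full rectangle (area 94.50 mm²); the r=2.5 cylinder at (5.5, 15) contributes a regular 32-gon of circumradius 2.5 (area = (32/2)·2.500²·sin(360°/32) = 19.51 mm²); Merging all regions: the regions partially overlap — summed areas 158.01 mm² minus the doubly-counted overlap 25.26 mm² gives 132.75 mm² — area = 132.75 mm²; the cylinder at (9, 6): section is a regular 32-gon, circumradius r=6.5 (area = (32/2)·6.500²·sin(360°/32) = 131.88 mm²); Taking the union: the regions partially overlap — summed areas 264.63 mm² minus the doubly-counted overlap 60.69 mm² gives 203.94 mm² — area = 203.94 mm². Checking containment: at z = 11.64 the cross-section extends beyond the z = 9 cross-section by about 159.94 mm².

part overhangs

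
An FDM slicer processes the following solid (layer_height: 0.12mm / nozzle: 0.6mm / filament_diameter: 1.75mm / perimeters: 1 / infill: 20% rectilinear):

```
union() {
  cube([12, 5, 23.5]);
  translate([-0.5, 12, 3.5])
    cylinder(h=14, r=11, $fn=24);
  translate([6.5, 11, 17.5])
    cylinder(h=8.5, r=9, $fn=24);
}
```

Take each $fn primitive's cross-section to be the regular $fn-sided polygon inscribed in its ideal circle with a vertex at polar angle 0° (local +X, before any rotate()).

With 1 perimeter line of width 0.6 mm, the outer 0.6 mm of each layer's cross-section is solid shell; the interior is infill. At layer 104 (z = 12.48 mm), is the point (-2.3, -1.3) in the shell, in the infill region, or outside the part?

outside

At z = 12.48 mm: the cube is present — its section is the full 12×5 rectangle; the cylinder at (-0.5, 12): section is a regular 24-gon, circumradius r=11; the cylinder at (6.5, 11) is not intersected at this z (z outside [17.5, 26]); Taking the union: the regions partially overlap (shared area 21.03 mm²), so overlapping operands fuse into one piece — 1 connected region. Overall, the cross-section is a single solid region. The nearest boundary edge runs (-0.50, 1.00)→(-3.35, 1.37); distance from the point to it = 2.52 mm. The point is not inside any of the regions above, so it lies outside the cross-section (2.52 mm from the nearest boundary).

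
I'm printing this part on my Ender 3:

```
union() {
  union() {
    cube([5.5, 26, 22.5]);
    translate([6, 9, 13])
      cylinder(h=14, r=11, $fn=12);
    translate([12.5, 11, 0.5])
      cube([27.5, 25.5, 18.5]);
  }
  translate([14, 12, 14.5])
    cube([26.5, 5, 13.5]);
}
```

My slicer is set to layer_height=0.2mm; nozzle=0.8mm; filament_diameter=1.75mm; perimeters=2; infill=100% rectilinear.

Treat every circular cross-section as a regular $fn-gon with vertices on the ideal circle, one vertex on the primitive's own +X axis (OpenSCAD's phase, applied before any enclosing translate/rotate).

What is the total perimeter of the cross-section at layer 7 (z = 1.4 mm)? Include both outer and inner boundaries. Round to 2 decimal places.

At z = 1.4 mm: the cube (footprint 5.5×26) is included at this height (perimeter 63.00 mm); the cylinder at (6, 9) does not reach this height (z outside [13, 27]); the cube at (12.5, 11) is present — its section is the full 27.5×25.5 rectangle (perimeter 106.00 mm); Taking the union: the 2 present regions are separate (no shared area or edge), so areas and boundary lengths simply add and each stays a separate island — boundary = 169.00 mm; the cube at (14, 12) does not reach this height (z outside [14.5, 28]); Combining (union): only the result so far is present, so the union is just that shape — boundary = 169.00 mm. Overall, the cross-section has 2 separate islands. Total boundary length (outer) = 169.00 mm.

169.00 mm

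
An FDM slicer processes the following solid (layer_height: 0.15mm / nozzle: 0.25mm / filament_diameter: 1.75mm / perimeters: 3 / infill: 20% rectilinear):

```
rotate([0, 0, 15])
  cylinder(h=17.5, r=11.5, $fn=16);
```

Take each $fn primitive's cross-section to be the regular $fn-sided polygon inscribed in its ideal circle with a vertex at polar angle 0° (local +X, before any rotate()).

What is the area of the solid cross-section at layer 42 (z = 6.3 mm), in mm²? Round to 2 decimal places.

At z = 6.3 mm: the r=11.5 cylinder contributes a regular 16-gon of circumradius 11.5 (area = (16/2)·11.500²·sin(360°/16) = 404.88 mm²); (rotated 15° about Z; rotation is an isometry so areas/perimeters/island counts are preserved). Overall, the cross-section is a single solid region. Net area = 404.88 mm².

404.88 mm²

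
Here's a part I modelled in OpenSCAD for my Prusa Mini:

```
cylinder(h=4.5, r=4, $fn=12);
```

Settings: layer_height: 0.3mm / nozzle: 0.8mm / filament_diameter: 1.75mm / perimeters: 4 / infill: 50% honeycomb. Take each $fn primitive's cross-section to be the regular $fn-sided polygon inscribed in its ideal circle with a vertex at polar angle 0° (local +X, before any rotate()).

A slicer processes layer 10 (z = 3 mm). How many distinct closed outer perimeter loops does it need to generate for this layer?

1

At z = 3 mm: the r=4 cylinder gives a regular 12-gon of circumradius 4 (constant along its height). The result has 1 disconnected region.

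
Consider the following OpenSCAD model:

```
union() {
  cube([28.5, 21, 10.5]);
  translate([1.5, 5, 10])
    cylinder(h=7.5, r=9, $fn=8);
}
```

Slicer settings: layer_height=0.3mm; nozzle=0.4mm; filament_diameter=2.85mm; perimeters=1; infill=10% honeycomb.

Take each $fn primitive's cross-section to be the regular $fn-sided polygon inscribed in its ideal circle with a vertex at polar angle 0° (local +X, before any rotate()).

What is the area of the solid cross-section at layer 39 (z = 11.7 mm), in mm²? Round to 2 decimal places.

229.10 mm²

At z = 11.7 mm: the cube does not reach this height (z outside [0, 10.5]); the r=9 cylinder at (1.5, 5) contributes a regular 8-gon of circumradius 9 (area = (8/2)·9.000²·sin(360°/8) = 229.10 mm²); Combining (union): only the r=9 cylinder at (1.5, 5) is present, so the union is just that shape — area = 229.10 mm². Overall, the cross-section is a single solid region. Net area = 229.10 mm².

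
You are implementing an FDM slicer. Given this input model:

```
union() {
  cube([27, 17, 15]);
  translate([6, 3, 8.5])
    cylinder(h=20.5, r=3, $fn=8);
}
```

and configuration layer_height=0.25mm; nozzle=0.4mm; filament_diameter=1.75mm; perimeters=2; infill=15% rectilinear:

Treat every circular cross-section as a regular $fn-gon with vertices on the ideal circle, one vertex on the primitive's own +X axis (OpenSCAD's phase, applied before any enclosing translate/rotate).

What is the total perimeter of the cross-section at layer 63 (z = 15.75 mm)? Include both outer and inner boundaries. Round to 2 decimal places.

18.37 mm

At z = 15.75 mm: the cube is not intersected at this z (z outside [0, 15]); the cylinder at (6, 3): section is a regular 8-gon, circumradius r=3 (perimeter = 2·8·3.000·sin(180°/8) = 18.37 mm); Taking the union: only the r=3 cylinder at (6, 3) is present, so the union is just that shape — boundary = 18.37 mm. Overall, the cross-section is a single solid region. Total boundary length (outer) = 18.37 mm.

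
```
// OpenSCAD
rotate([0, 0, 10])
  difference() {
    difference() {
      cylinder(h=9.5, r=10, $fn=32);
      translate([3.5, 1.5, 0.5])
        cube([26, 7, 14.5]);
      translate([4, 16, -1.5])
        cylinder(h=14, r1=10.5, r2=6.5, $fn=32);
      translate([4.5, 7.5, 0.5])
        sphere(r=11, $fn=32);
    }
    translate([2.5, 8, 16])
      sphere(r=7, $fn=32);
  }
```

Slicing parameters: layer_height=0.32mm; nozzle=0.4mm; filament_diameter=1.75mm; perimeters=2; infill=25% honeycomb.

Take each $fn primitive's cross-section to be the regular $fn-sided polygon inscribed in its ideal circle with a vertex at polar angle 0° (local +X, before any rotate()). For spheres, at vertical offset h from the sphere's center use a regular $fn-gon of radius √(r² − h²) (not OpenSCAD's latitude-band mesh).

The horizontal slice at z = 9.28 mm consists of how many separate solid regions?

At z = 9.28 mm: the r=10 cylinder contributes a regular 32-gon of circumradius 10; the cube at (3.5, 1.5) (footprint 26×7) is included at this height; the cone at (4, 16) contributes a regular 32-gon of circumradius 7.420 (interpolated between r1=10.5 and r2=6.5 at t=0.770); the sphere at (4.5, 7.5): section is a regular 32-gon, circumradius = √(r²−h²) = √(11²−8.78²) = 6.627; Taking the first minus the rest: starting from the r=10 cylinder, the 26×7 cube at (3.5, 1.5) partially overlaps it — only the 33.48 mm² overlap (of its 182.00 mm²) is removed, clipping the outline; the cone at (4, 16) partially overlaps it — only the 3.14 mm² overlap (of its 171.86 mm²) is removed, clipping the outline; the r=11 sphere at (4.5, 7.5) partially overlaps it — only the 39.65 mm² overlap (of its 137.07 mm²) is removed, clipping the outline — 1 connected region; the r=7 sphere at (2.5, 8) slices to a regular 32-gon of circumradius 1.960 (√(r²−h²) with h=6.72 from center); Taking the first minus the rest: starting from the result so far, the r=7 sphere at (2.5, 8) misses the remaining region (no effect) — 1 connected region; (rotated 10° about Z; rotation is an isometry so areas/perimeters/island counts are preserved). The result has 1 disconnected region.

1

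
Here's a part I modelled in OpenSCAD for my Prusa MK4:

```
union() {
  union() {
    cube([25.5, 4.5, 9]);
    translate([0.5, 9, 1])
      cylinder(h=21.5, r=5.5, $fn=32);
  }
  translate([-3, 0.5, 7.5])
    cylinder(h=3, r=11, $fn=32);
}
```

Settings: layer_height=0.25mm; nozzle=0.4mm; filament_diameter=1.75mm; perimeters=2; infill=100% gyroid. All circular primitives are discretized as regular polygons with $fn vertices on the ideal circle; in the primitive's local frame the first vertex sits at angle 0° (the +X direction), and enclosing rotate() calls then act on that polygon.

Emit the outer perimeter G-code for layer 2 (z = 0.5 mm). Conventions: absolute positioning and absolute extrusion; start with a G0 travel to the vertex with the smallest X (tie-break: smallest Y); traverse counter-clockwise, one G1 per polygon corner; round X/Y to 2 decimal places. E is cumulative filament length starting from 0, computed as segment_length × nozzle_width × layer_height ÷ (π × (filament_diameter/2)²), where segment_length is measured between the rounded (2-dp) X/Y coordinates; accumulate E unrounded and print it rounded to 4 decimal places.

G0 X0.00 Y0.00 Z0.50
G1 X25.50 Y0.00 E1.0602
G1 X25.50 Y4.50 E1.2473
G1 X0.00 Y4.50 E2.3074
G1 X0.00 Y0.00 E2.4945

At z = 0.5 mm: the cube is present — its section is the full 25.5×4.5 rectangle; the cylinder at (0.5, 9) does not reach this height (z outside [1, 22.5]); Combining (union): only the 25.5×4.5 cube is present, so the union is just that shape — 1 connected region; the cylinder at (-3, 0.5) is absent (z outside [7.5, 10.5]); Merging all regions: only that combined region is present, so the union is just that shape — 1 connected region. The outline is a single polygon with 4 vertices. Extrusion per mm of travel: 0.4 × 0.25 / (π × 0.875²) = 0.041575. Accumulating E over each segment gives final E = 2.4945.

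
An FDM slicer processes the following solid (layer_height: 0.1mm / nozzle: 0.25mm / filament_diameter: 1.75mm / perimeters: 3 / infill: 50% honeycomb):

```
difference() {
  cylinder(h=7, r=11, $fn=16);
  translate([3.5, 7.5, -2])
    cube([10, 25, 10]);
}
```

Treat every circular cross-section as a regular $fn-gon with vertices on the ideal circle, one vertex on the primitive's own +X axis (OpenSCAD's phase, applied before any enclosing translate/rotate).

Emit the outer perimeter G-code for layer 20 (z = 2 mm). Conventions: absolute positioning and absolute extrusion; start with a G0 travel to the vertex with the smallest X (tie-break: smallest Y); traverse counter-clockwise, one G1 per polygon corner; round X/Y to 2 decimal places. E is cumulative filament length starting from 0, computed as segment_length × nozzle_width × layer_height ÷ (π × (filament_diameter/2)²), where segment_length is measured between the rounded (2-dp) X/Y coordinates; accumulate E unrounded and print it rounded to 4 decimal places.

At z = 2 mm: the cylinder: section is a regular 16-gon, circumradius r=11; the cube at (3.5, 7.5) (footprint 10×25) is included at this height; After the difference (first − rest): starting from the r=11 cylinder, the 10×25 cube at (3.5, 7.5) partially overlaps it — only the 7.21 mm² overlap (of its 250.00 mm²) is removed, clipping the outline — 1 connected region. The outline is a single polygon with 17 vertices. Extrusion per mm of travel: 0.25 × 0.1 / (π × 0.875²) = 0.010394. Accumulating E over each segment gives final E = 0.7336.

G0 X-11.00 Y0.00 Z2.00
G1 X-10.16 Y-4.21 E0.0446
G1 X-7.78 Y-7.78 E0.0892
G1 X-4.21 Y-10.16 E0.1338
G1 X0.00 Y-11.00 E0.1784
G1 X4.21 Y-10.16 E0.2231
G1 X7.78 Y-7.78 E0.2676
G1 X10.16 Y-4.21 E0.3122
G1 X11.00 Y0.00 E0.3569
G1 X10.16 Y4.21 E0.4015
G1 X7.96 Y7.50 E0.4426
G1 X3.50 Y7.50 E0.4890
G1 X3.50 Y10.30 E0.5181
G1 X0.00 Y11.00 E0.5552
G1 X-4.21 Y10.16 E0.5998
G1 X-7.78 Y7.78 E0.6444
G1 X-10.16 Y4.21 E0.6890
G1 X-11.00 Y0.00 E0.7336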